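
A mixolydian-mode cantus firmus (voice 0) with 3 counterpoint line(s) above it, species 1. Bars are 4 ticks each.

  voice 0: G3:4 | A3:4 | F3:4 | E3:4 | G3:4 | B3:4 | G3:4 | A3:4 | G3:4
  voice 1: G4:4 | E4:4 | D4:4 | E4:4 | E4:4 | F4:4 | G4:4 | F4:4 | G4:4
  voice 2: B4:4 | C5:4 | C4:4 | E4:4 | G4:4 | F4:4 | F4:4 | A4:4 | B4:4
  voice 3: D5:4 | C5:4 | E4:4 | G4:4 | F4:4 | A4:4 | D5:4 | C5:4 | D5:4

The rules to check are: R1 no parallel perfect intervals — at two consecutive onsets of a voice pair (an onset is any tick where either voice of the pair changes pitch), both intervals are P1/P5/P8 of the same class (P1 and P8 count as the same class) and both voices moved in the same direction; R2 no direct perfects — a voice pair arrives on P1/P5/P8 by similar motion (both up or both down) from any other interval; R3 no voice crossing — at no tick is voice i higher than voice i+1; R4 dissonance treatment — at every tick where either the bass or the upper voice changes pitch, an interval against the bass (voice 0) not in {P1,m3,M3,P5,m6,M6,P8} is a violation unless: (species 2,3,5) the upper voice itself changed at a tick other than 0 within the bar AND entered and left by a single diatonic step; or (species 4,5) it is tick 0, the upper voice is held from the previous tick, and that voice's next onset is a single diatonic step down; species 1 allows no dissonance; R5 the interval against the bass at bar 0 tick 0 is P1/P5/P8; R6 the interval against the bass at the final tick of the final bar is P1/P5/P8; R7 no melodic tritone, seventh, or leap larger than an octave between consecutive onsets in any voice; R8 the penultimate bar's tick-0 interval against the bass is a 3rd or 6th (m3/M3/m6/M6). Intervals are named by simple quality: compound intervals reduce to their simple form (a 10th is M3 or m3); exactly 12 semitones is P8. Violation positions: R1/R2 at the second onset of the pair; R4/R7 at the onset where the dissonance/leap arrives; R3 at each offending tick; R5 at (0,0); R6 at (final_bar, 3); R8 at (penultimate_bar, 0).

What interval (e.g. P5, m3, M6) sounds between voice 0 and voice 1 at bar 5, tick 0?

voice 0=B3 voice 1=F4 -> TT

TT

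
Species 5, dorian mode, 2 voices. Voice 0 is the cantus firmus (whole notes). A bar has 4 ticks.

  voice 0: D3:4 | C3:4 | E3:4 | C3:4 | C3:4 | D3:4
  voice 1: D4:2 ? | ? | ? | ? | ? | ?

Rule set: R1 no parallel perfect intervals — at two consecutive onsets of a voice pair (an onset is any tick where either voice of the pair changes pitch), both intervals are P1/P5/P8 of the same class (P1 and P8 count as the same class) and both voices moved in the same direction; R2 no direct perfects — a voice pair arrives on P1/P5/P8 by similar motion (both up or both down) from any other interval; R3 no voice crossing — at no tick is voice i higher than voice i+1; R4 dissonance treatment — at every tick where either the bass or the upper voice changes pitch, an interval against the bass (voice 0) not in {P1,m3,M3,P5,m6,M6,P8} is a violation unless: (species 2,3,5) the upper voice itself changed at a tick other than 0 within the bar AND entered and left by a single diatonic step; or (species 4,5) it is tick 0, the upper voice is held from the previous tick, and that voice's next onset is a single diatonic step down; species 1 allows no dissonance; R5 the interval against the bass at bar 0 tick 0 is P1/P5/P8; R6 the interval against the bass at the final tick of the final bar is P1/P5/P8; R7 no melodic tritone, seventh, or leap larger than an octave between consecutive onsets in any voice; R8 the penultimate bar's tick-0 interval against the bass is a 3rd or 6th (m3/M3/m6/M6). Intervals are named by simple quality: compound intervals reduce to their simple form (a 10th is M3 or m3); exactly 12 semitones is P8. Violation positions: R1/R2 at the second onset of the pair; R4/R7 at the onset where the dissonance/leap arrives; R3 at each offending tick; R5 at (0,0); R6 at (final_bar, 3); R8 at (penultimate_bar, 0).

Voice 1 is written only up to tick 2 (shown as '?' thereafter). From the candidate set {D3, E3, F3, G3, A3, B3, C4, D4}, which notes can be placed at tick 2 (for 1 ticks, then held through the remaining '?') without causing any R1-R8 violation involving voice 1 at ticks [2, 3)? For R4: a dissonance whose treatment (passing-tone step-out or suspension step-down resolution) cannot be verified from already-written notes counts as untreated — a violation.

D3: legal
E3: violates R4,R7
F3: legal
G3: violates R4
A3: legal
B3: legal
C4: violates R4
D4: legal

{A3, B3, D3, D4, F3}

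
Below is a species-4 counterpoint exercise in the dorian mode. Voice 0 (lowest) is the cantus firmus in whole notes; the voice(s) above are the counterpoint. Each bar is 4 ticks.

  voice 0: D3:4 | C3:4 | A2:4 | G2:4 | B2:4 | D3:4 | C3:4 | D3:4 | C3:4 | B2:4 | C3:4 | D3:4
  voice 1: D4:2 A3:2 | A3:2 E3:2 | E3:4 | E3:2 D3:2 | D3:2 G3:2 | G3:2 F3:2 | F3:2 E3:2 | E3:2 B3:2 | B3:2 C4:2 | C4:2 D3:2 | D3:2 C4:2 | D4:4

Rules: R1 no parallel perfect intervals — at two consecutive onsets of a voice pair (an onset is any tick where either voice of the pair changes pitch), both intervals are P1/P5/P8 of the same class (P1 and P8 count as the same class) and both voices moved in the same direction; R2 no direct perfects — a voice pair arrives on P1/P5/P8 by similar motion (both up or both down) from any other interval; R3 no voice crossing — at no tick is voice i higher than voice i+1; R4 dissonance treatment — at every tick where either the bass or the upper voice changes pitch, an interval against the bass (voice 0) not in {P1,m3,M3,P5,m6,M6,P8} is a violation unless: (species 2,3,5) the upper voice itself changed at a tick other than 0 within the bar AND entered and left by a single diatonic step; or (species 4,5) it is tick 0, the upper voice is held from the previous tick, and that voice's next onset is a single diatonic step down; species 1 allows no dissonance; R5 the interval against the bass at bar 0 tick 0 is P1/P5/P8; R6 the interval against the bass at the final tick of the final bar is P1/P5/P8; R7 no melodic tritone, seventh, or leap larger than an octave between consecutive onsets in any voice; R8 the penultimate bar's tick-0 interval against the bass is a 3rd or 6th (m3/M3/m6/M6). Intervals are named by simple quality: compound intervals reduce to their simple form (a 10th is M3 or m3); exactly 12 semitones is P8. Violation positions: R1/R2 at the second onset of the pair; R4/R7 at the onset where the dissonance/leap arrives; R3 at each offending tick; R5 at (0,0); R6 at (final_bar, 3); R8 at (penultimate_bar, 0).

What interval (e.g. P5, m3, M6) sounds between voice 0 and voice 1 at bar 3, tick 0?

voice 0=G2 voice 1=E3 -> M6

M6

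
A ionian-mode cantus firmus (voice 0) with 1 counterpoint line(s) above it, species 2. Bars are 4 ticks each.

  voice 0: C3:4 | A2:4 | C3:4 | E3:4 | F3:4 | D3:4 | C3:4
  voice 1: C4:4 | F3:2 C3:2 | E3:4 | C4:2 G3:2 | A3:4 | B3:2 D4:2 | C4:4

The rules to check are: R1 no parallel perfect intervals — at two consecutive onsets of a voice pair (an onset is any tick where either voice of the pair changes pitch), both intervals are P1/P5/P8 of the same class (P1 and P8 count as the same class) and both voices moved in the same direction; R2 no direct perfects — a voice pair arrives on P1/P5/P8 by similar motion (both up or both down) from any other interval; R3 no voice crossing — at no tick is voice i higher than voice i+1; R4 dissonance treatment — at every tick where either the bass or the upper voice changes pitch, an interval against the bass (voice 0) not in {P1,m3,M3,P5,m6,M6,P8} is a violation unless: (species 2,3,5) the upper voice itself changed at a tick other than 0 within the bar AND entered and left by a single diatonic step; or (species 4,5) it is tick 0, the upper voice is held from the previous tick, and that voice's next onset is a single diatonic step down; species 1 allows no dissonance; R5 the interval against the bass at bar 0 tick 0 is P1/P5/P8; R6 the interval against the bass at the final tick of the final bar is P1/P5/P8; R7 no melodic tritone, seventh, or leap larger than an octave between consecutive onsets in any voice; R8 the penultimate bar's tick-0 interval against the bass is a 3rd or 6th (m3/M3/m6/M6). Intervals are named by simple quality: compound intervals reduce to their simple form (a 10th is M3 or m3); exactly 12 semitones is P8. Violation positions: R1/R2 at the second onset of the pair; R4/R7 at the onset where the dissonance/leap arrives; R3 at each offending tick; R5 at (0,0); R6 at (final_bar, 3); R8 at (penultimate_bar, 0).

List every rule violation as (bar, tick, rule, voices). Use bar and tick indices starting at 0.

(6, 0, R1, (0, 1))

bar 0: v0=C3 v1=C4 downbeat P8
bar 1: v0=A2 v1=F3 downbeat m6
bar 2: v0=C3 v1=E3 downbeat M3
bar 3: v0=E3 v1=C4 downbeat m6
bar 4: v0=F3 v1=A3 downbeat M3
bar 5: v0=D3 v1=B3 downbeat M6
bar 6: v0=C3 v1=C4 downbeat P8
  -> R1 @ bar 6 tick 0 v(0, 1): D3/D4 P8 -> C3/C4 P8 similar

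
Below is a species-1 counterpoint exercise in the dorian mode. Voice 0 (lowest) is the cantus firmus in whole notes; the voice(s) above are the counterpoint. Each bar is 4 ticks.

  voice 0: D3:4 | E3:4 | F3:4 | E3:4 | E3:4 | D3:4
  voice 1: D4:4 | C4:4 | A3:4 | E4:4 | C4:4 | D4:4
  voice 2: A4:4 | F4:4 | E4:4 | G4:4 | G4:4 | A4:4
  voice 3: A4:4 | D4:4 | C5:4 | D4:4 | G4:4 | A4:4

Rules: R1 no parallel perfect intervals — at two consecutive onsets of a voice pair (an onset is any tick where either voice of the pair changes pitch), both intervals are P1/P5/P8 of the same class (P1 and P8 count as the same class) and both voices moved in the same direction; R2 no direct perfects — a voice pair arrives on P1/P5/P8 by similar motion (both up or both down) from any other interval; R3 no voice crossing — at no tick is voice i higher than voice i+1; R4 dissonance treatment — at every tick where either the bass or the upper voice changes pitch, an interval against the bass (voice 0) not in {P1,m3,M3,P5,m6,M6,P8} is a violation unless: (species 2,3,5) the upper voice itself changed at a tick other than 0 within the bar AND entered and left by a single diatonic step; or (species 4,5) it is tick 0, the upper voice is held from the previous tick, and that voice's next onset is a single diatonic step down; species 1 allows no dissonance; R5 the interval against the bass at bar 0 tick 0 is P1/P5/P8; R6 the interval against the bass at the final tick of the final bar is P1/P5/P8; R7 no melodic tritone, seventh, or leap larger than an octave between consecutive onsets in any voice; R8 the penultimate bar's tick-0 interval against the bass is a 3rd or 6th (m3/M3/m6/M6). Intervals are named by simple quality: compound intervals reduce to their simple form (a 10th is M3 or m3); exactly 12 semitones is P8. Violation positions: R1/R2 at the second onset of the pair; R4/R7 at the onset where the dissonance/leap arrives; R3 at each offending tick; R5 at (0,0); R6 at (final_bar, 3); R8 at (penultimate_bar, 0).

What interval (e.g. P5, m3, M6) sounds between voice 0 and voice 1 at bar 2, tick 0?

M3

voice 0=F3 voice 1=A3 -> M3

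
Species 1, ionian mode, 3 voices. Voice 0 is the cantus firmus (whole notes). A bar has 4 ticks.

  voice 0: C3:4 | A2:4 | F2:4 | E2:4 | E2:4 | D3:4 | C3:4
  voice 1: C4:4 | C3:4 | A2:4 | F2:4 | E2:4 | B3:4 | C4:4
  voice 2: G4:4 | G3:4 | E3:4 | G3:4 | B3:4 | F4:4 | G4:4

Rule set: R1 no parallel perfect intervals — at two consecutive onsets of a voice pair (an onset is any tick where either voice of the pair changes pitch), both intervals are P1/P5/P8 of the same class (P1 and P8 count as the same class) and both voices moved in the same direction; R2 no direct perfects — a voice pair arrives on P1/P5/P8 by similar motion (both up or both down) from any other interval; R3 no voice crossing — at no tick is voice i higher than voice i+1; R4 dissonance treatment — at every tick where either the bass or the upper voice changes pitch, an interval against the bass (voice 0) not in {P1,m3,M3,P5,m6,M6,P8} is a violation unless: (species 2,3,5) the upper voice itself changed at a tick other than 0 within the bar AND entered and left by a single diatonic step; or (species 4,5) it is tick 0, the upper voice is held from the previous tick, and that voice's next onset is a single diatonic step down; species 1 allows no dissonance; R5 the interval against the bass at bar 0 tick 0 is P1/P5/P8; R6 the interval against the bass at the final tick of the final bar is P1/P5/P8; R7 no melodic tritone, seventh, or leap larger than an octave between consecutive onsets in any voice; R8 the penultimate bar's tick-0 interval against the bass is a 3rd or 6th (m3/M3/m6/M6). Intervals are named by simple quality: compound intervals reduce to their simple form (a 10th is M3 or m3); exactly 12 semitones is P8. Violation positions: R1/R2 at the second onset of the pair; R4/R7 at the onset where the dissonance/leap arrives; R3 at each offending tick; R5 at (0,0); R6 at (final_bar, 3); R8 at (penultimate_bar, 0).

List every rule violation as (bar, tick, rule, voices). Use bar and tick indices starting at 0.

bar 0: v0=C3 v1=C4 v2=G4 downbeat P5
bar 1: v0=A2 v1=C3 v2=G3 downbeat m7
bar 2: v0=F2 v1=A2 v2=E3 downbeat M7
bar 3: v0=E2 v1=F2 v2=G3 downbeat m3
bar 4: v0=E2 v1=E2 v2=B3 downbeat P5
bar 5: v0=D3 v1=B3 v2=F4 downbeat m3
bar 6: v0=C3 v1=C4 v2=G4 downbeat P5
  -> R1 @ bar 1 tick 0 v(1, 2): C4/G4 P5 -> C3/G3 P5 similar
  -> R4 @ bar 1 tick 0 v(0, 2): A2/G3 m7 untreated
  -> R1 @ bar 2 tick 0 v(1, 2): C3/G3 P5 -> A2/E3 P5 similar
  -> R4 @ bar 2 tick 0 v(0, 2): F2/E3 M7 untreated
  -> R4 @ bar 3 tick 0 v(0, 1): E2/F2 m2 untreated
  -> R7 @ bar 5 tick 0 v(0,): E2->D3 leap 10st
  -> R7 @ bar 5 tick 0 v(1,): E2->B3 leap 19st
  -> R7 @ bar 5 tick 0 v(2,): B3->F4 leap 6st
  -> R2 @ bar 6 tick 0 v(1, 2): B3/F4 TT -> C4/G4 P5 similar

(1, 0, R1, (1, 2))
(1, 0, R4, (0, 2))
(2, 0, R1, (1, 2))
(2, 0, R4, (0, 2))
(3, 0, R4, (0, 1))
(5, 0, R7, (0,))
(5, 0, R7, (1,))
(5, 0, R7, (2,))
(6, 0, R2, (1, 2))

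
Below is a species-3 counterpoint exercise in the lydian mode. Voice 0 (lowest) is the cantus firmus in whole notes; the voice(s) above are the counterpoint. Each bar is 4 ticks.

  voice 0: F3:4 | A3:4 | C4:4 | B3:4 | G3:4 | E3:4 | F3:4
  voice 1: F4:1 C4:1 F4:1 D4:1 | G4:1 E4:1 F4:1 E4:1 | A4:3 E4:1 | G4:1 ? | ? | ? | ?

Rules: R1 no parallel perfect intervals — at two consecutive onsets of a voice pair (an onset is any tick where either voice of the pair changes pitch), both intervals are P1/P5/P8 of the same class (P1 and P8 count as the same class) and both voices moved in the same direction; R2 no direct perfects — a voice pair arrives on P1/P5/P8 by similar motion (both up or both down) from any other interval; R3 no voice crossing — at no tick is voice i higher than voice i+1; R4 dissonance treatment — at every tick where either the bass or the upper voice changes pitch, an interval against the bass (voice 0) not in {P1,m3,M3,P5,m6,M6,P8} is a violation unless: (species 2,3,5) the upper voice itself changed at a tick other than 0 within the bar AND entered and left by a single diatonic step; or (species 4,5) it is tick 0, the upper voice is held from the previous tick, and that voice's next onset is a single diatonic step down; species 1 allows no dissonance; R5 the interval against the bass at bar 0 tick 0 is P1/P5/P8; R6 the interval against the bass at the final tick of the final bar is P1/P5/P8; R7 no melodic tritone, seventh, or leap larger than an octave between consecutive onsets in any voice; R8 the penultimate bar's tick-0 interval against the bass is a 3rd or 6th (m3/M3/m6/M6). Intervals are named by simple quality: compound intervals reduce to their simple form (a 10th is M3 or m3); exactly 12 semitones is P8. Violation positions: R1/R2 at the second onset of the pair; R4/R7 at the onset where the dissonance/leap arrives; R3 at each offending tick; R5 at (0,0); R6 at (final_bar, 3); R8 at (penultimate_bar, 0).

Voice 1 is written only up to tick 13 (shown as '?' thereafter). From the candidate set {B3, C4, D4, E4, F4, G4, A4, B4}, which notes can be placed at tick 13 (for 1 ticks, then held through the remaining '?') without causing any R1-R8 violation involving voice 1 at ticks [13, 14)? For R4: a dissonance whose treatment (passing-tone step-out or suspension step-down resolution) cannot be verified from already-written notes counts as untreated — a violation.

{B3, B4, D4, G4}

B3: legal
C4: violates R4
D4: legal
E4: violates R4
F4: violates R4
G4: legal
A4: violates R4
B4: legal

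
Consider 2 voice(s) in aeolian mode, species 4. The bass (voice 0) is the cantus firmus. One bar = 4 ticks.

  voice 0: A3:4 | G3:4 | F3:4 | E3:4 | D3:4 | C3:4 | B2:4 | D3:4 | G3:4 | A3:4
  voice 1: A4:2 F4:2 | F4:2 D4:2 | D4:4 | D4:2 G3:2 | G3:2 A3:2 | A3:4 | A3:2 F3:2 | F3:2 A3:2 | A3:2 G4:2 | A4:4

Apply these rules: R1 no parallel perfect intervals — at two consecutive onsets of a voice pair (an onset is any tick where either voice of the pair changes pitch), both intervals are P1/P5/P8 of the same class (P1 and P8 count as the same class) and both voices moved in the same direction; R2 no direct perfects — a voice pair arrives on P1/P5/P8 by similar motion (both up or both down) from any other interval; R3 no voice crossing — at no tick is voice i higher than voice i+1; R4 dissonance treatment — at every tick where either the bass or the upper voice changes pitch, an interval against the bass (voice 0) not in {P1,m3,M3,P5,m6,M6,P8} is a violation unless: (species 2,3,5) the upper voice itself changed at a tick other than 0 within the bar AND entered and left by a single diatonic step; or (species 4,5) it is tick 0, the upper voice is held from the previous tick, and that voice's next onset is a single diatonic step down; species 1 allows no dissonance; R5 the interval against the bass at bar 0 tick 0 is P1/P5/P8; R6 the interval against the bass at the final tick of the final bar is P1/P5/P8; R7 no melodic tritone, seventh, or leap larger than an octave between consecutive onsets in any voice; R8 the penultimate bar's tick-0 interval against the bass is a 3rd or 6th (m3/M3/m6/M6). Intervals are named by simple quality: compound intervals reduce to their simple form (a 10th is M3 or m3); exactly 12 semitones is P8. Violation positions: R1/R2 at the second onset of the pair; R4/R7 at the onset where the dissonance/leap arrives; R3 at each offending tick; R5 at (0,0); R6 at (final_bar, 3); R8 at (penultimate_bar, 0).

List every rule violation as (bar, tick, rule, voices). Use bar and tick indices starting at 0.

bar 0: v0=A3 v1=A4 downbeat P8
bar 1: v0=G3 v1=F4 downbeat m7
bar 2: v0=F3 v1=D4 downbeat M6
bar 3: v0=E3 v1=D4 downbeat m7
bar 4: v0=D3 v1=G3 downbeat P4
bar 5: v0=C3 v1=A3 downbeat M6
bar 6: v0=B2 v1=A3 downbeat m7
bar 7: v0=D3 v1=F3 downbeat m3
bar 8: v0=G3 v1=A3 downbeat M2
bar 9: v0=A3 v1=A4 downbeat P8
  -> R4 @ bar 1 tick 0 v(0, 1): G3/F4 m7 untreated
  -> R4 @ bar 3 tick 0 v(0, 1): E3/D4 m7 untreated
  -> R4 @ bar 4 tick 0 v(0, 1): D3/G3 P4 untreated
  -> R4 @ bar 6 tick 0 v(0, 1): B2/A3 m7 untreated
  -> R4 @ bar 6 tick 2 v(0, 1): B2/F3 TT untreated
  -> R4 @ bar 8 tick 0 v(0, 1): G3/A3 M2 untreated
  -> R8 @ bar 8 tick 0 v(0, 1): penult M2 not 3rd/6th
  -> R7 @ bar 8 tick 2 v(1,): A3->G4 leap 10st
  -> R1 @ bar 9 tick 0 v(0, 1): G3/G4 P8 -> A3/A4 P8 similar

(1, 0, R4, (0, 1))
(3, 0, R4, (0, 1))
(4, 0, R4, (0, 1))
(6, 0, R4, (0, 1))
(6, 2, R4, (0, 1))
(8, 0, R4, (0, 1))
(8, 0, R8, (0, 1))
(8, 2, R7, (1,))
(9, 0, R1, (0, 1))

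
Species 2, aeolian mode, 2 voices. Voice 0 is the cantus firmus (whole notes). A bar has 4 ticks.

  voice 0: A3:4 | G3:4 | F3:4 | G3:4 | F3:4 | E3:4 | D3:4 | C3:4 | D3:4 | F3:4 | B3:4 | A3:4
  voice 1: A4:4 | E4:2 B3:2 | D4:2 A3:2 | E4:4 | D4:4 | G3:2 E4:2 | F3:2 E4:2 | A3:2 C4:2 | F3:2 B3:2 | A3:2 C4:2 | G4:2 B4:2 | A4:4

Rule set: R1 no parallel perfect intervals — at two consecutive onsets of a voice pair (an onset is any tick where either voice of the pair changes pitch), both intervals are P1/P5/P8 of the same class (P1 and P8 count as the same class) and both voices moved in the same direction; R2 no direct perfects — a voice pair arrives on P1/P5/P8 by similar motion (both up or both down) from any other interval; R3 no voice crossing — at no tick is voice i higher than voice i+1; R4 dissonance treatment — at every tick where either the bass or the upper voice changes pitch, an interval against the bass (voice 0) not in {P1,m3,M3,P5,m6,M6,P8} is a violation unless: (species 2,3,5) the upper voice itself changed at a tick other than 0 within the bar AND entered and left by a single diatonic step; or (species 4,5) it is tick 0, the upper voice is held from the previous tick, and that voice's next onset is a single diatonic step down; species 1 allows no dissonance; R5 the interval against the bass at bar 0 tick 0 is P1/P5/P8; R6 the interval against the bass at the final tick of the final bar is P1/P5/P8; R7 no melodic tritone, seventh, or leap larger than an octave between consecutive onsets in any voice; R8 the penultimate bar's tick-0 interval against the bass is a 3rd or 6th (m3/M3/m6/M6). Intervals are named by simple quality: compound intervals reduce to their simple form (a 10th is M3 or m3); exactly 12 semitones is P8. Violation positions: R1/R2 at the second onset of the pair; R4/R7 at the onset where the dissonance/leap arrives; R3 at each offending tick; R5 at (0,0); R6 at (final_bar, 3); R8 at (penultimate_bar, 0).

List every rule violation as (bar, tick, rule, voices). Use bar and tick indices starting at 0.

(6, 0, R7, (1,))
(6, 2, R4, (0, 1))
(6, 2, R7, (1,))
(8, 2, R7, (1,))
(10, 0, R7, (0,))
(11, 0, R1, (0, 1))

bar 0: v0=A3 v1=A4 downbeat P8
bar 1: v0=G3 v1=E4 downbeat M6
bar 2: v0=F3 v1=D4 downbeat M6
bar 3: v0=G3 v1=E4 downbeat M6
bar 4: v0=F3 v1=D4 downbeat M6
bar 5: v0=E3 v1=G3 downbeat m3
bar 6: v0=D3 v1=F3 downbeat m3
bar 7: v0=C3 v1=A3 downbeat M6
bar 8: v0=D3 v1=F3 downbeat m3
bar 9: v0=F3 v1=A3 downbeat M3
bar 10: v0=B3 v1=G4 downbeat m6
bar 11: v0=A3 v1=A4 downbeat P8
  -> R7 @ bar 6 tick 0 v(1,): E4->F3 leap 11st
  -> R4 @ bar 6 tick 2 v(0, 1): D3/E4 M2 untreated
  -> R7 @ bar 6 tick 2 v(1,): F3->E4 leap 11st
  -> R7 @ bar 8 tick 2 v(1,): F3->B3 leap 6st
  -> R7 @ bar 10 tick 0 v(0,): F3->B3 leap 6st
  -> R1 @ bar 11 tick 0 v(0, 1): B3/B4 P8 -> A3/A4 P8 similar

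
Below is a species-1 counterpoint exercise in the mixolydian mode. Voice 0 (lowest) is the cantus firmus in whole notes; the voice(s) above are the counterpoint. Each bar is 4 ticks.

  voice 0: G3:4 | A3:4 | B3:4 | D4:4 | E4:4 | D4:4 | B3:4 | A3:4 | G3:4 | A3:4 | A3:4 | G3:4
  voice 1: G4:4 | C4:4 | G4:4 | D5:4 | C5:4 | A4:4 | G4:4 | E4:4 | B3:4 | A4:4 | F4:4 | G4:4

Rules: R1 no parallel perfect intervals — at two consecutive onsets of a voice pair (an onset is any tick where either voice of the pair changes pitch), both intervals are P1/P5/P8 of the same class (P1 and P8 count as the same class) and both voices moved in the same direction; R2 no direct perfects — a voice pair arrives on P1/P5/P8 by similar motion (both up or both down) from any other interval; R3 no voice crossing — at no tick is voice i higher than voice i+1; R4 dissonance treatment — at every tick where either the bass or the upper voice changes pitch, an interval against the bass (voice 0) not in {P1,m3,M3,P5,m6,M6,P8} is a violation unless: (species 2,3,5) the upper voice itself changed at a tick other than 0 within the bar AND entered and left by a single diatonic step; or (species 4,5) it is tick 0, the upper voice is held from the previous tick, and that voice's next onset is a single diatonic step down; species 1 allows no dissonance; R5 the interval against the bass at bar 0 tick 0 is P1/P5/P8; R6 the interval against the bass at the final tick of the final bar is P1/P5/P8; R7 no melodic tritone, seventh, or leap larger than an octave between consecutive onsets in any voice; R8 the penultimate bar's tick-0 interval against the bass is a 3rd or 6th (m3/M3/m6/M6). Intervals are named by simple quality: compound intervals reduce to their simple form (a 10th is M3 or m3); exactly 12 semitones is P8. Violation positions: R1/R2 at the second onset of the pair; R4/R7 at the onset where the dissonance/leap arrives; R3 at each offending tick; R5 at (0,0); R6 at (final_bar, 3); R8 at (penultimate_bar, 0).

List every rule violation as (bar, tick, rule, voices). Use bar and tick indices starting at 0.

bar 0: v0=G3 v1=G4 downbeat P8
bar 1: v0=A3 v1=C4 downbeat m3
bar 2: v0=B3 v1=G4 downbeat m6
bar 3: v0=D4 v1=D5 downbeat P8
bar 4: v0=E4 v1=C5 downbeat m6
bar 5: v0=D4 v1=A4 downbeat P5
bar 6: v0=B3 v1=G4 downbeat m6
bar 7: v0=A3 v1=E4 downbeat P5
bar 8: v0=G3 v1=B3 downbeat M3
bar 9: v0=A3 v1=A4 downbeat P8
bar 10: v0=A3 v1=F4 downbeat m6
bar 11: v0=G3 v1=G4 downbeat P8
  -> R2 @ bar 3 tick 0 v(0, 1): B3/G4 m6 -> D4/D5 P8 similar
  -> R2 @ bar 5 tick 0 v(0, 1): E4/C5 m6 -> D4/A4 P5 similar
  -> R2 @ bar 7 tick 0 v(0, 1): B3/G4 m6 -> A3/E4 P5 similar
  -> R2 @ bar 9 tick 0 v(0, 1): G3/B3 M3 -> A3/A4 P8 similar
  -> R7 @ bar 9 tick 0 v(1,): B3->A4 leap 10st

(3, 0, R2, (0, 1))
(5, 0, R2, (0, 1))
(7, 0, R2, (0, 1))
(9, 0, R2, (0, 1))
(9, 0, R7, (1,))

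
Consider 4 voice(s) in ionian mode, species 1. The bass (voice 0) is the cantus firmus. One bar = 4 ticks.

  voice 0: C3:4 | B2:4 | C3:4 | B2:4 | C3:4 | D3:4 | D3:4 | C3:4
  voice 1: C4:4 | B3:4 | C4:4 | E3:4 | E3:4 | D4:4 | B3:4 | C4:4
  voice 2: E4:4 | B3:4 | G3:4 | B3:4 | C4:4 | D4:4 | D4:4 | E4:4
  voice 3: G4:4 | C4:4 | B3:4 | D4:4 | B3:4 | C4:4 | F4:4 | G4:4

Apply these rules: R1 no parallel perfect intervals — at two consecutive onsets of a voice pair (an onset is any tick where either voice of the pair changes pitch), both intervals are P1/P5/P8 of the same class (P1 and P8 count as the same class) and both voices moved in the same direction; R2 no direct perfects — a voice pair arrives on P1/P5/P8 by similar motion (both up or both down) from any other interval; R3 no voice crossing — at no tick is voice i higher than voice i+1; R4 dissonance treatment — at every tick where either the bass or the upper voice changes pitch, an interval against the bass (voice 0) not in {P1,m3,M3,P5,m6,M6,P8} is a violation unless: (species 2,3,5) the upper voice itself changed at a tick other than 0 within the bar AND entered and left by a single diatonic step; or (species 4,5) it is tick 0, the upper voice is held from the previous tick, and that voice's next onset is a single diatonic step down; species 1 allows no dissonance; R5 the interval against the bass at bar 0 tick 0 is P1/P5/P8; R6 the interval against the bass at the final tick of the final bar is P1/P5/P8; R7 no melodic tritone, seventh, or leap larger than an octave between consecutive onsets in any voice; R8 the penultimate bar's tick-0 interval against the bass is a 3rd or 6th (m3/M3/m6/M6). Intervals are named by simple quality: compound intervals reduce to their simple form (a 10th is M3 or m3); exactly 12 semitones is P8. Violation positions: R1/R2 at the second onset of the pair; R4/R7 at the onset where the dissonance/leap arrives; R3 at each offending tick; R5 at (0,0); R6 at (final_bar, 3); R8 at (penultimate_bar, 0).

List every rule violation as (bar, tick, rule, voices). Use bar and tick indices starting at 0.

(0, 0, R5, (0, 2))
(1, 0, R1, (0, 1))
(1, 0, R2, (0, 2))
(1, 0, R2, (1, 2))
(1, 0, R4, (0, 3))
(2, 0, R1, (0, 1))
(2, 0, R3, (1, 2))
(2, 0, R4, (0, 3))
(2, 1, R3, (1, 2))
(2, 2, R3, (1, 2))
(2, 3, R3, (1, 2))
(3, 0, R4, (0, 1))
(4, 0, R1, (0, 2))
(4, 0, R3, (2, 3))
(4, 0, R4, (0, 3))
(4, 1, R3, (2, 3))
(4, 2, R3, (2, 3))
(4, 3, R3, (2, 3))
(5, 0, R1, (0, 2))
(5, 0, R2, (0, 1))
(5, 0, R2, (1, 2))
(5, 0, R3, (2, 3))
(5, 0, R4, (0, 3))
(5, 0, R7, (1,))
(5, 1, R3, (2, 3))
(5, 2, R3, (2, 3))
(5, 3, R3, (2, 3))
(6, 0, R8, (0, 2))
(7, 0, R2, (1, 3))
(7, 3, R6, (0, 2))

bar 0: v0=C3 v1=C4 v2=E4 v3=G4 downbeat P5
bar 1: v0=B2 v1=B3 v2=B3 v3=C4 downbeat m2
bar 2: v0=C3 v1=C4 v2=G3 v3=B3 downbeat M7
bar 3: v0=B2 v1=E3 v2=B3 v3=D4 downbeat m3
bar 4: v0=C3 v1=E3 v2=C4 v3=B3 downbeat M7
bar 5: v0=D3 v1=D4 v2=D4 v3=C4 downbeat m7
bar 6: v0=D3 v1=B3 v2=D4 v3=F4 downbeat m3
bar 7: v0=C3 v1=C4 v2=E4 v3=G4 downbeat P5
  -> R5 @ bar 0 tick 0 v(0, 2): opens on M3
  -> R1 @ bar 1 tick 0 v(0, 1): C3/C4 P8 -> B2/B3 P8 similar
  -> R2 @ bar 1 tick 0 v(0, 2): C3/E4 M3 -> B2/B3 P8 similar
  -> R2 @ bar 1 tick 0 v(1, 2): C4/E4 M3 -> B3/B3 P1 similar
  -> R4 @ bar 1 tick 0 v(0, 3): B2/C4 m2 untreated
  -> R1 @ bar 2 tick 0 v(0, 1): B2/B3 P8 -> C3/C4 P8 similar
  -> R3 @ bar 2 tick 0 v(1, 2): C4 above G3
  -> R4 @ bar 2 tick 0 v(0, 3): C3/B3 M7 untreated
  -> R3 @ bar 2 tick 1 v(1, 2): C4 above G3
  -> R3 @ bar 2 tick 2 v(1, 2): C4 above G3
  -> R3 @ bar 2 tick 3 v(1, 2): C4 above G3
  -> R4 @ bar 3 tick 0 v(0, 1): B2/E3 P4 untreated
  -> R1 @ bar 4 tick 0 v(0, 2): B2/B3 P8 -> C3/C4 P8 similar
  -> R3 @ bar 4 tick 0 v(2, 3): C4 above B3
  -> R4 @ bar 4 tick 0 v(0, 3): C3/B3 M7 untreated
  -> R3 @ bar 4 tick 1 v(2, 3): C4 above B3
  -> R3 @ bar 4 tick 2 v(2, 3): C4 above B3
  -> R3 @ bar 4 tick 3 v(2, 3): C4 above B3
  -> R1 @ bar 5 tick 0 v(0, 2): C3/C4 P8 -> D3/D4 P8 similar
  -> R2 @ bar 5 tick 0 v(0, 1): C3/E3 M3 -> D3/D4 P8 similar
  -> R2 @ bar 5 tick 0 v(1, 2): E3/C4 m6 -> D4/D4 P1 similar
  -> R3 @ bar 5 tick 0 v(2, 3): D4 above C4
  -> R4 @ bar 5 tick 0 v(0, 3): D3/C4 m7 untreated
  -> R7 @ bar 5 tick 0 v(1,): E3->D4 leap 10st
  -> R3 @ bar 5 tick 1 v(2, 3): D4 above C4
  -> R3 @ bar 5 tick 2 v(2, 3): D4 above C4
  -> R3 @ bar 5 tick 3 v(2, 3): D4 above C4
  -> R8 @ bar 6 tick 0 v(0, 2): penult P8 not 3rd/6th
  -> R2 @ bar 7 tick 0 v(1, 3): B3/F4 TT -> C4/G4 P5 similar
  -> R6 @ bar 7 tick 3 v(0, 2): closes on M3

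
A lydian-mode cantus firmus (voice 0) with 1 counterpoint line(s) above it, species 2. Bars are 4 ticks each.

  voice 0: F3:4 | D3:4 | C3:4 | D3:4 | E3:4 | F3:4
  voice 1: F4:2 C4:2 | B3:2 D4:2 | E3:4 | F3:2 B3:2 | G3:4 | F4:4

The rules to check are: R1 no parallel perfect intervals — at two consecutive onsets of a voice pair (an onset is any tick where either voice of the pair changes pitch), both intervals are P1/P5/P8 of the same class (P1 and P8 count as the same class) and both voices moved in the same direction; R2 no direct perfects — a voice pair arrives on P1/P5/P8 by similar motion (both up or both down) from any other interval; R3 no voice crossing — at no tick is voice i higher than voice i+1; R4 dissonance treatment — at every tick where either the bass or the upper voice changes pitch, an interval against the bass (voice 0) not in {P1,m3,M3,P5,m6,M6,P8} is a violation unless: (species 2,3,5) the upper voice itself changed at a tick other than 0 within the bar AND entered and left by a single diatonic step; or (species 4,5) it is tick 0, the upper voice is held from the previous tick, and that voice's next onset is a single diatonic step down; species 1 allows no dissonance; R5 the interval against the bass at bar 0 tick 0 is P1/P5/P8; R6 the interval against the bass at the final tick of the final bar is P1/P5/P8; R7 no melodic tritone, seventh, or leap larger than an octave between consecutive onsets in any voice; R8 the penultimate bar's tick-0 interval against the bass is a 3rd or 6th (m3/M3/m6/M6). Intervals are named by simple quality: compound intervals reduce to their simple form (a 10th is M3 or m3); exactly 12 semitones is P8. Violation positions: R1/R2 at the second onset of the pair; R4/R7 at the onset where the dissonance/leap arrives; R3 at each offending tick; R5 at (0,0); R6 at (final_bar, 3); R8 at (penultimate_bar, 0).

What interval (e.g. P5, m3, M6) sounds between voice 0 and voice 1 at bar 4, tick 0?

m3

voice 0=E3 voice 1=G3 -> m3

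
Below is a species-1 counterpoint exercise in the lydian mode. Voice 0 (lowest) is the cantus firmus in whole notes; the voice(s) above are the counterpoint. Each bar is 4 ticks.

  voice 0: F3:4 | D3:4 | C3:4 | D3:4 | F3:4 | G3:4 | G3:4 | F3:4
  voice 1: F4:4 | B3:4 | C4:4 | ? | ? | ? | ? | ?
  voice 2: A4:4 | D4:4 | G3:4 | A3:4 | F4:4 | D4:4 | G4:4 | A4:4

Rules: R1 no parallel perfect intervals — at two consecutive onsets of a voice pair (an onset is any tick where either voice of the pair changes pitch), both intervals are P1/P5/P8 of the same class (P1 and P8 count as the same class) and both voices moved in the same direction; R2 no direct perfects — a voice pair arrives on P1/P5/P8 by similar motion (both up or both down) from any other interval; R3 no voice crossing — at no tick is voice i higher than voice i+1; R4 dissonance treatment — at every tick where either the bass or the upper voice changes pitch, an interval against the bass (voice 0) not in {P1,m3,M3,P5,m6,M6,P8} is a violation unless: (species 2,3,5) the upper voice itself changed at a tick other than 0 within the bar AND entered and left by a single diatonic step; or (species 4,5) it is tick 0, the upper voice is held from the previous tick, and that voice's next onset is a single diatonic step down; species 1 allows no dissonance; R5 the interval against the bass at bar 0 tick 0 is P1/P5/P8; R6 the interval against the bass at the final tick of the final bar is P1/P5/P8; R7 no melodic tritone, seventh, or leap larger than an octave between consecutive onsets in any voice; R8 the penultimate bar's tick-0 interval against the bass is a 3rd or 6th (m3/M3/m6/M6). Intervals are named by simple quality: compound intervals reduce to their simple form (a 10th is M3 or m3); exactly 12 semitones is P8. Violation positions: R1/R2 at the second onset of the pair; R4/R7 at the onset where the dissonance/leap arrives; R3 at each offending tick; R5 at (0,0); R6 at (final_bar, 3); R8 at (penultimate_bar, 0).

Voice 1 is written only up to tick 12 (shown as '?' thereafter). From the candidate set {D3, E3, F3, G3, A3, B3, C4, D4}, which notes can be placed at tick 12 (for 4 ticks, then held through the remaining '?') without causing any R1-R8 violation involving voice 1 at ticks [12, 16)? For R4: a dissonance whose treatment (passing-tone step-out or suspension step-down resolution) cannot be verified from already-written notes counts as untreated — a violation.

{A3, F3}

D3: violates R7
E3: violates R4
F3: legal
G3: violates R4
A3: legal
B3: violates R3
C4: violates R3,R4
D4: violates R1,R3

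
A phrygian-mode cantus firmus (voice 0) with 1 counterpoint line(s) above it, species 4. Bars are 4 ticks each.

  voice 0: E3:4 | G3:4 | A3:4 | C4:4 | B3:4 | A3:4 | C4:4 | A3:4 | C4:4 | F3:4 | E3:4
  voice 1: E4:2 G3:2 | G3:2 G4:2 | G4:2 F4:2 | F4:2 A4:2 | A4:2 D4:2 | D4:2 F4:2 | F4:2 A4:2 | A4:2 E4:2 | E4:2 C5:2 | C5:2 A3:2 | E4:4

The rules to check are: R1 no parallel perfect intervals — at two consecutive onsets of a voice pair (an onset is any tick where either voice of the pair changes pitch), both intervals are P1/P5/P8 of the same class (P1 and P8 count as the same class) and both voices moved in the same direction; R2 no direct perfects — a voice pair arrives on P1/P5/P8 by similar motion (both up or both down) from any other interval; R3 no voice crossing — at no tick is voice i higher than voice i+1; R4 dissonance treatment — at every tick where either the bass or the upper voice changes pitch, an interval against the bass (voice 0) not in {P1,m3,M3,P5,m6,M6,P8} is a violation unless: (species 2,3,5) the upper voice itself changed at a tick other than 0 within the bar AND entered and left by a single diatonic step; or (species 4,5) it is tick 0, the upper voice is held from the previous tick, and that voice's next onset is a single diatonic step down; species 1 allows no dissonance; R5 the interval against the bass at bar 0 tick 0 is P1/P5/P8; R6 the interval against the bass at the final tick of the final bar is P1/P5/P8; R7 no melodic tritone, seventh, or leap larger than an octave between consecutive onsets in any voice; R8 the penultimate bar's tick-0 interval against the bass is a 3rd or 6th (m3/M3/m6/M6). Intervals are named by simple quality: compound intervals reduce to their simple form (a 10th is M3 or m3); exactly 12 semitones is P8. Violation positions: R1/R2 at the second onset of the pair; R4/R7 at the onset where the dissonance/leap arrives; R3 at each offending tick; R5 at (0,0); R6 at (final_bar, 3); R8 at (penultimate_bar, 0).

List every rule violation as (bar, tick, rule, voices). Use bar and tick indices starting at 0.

bar 0: v0=E3 v1=E4 downbeat P8
bar 1: v0=G3 v1=G3 downbeat P1
bar 2: v0=A3 v1=G4 downbeat m7
bar 3: v0=C4 v1=F4 downbeat P4
bar 4: v0=B3 v1=A4 downbeat m7
bar 5: v0=A3 v1=D4 downbeat P4
bar 6: v0=C4 v1=F4 downbeat P4
bar 7: v0=A3 v1=A4 downbeat P8
bar 8: v0=C4 v1=E4 downbeat M3
bar 9: v0=F3 v1=C5 downbeat P5
bar 10: v0=E3 v1=E4 downbeat P8
  -> R4 @ bar 3 tick 0 v(0, 1): C4/F4 P4 untreated
  -> R4 @ bar 4 tick 0 v(0, 1): B3/A4 m7 untreated
  -> R4 @ bar 5 tick 0 v(0, 1): A3/D4 P4 untreated
  -> R4 @ bar 6 tick 0 v(0, 1): C4/F4 P4 untreated
  -> R8 @ bar 9 tick 0 v(0, 1): penult P5 not 3rd/6th
  -> R7 @ bar 9 tick 2 v(1,): C5->A3 leap 15st

(3, 0, R4, (0, 1))
(4, 0, R4, (0, 1))
(5, 0, R4, (0, 1))
(6, 0, R4, (0, 1))
(9, 0, R8, (0, 1))
(9, 2, R7, (1,))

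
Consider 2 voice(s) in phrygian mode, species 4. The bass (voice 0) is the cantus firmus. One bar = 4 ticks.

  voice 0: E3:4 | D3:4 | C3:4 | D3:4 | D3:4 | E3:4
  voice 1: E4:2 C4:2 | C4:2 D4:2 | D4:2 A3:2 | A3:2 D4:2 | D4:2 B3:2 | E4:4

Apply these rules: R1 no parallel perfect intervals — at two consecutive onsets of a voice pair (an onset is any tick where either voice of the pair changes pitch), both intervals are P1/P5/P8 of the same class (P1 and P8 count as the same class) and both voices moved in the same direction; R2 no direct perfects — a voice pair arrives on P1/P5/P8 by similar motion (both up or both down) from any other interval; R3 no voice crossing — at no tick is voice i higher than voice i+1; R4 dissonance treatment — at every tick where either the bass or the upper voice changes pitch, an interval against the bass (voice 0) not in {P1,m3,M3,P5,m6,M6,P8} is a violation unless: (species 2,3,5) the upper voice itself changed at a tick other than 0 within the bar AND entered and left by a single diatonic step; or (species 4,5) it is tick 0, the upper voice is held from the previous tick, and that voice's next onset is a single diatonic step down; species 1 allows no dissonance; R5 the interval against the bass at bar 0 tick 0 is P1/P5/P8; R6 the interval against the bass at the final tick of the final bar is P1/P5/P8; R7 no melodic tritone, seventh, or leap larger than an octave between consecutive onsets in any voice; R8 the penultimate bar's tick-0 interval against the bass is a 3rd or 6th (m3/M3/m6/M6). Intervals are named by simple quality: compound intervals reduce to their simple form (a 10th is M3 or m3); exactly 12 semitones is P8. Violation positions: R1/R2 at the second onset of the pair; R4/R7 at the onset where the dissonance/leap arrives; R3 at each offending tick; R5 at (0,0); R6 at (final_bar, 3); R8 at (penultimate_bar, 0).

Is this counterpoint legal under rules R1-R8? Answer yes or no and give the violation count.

No (4 violations)

bar 0: v0=E3 v1=E4 (P8)
bar 1: v0=D3 v1=C4 (m7)
bar 2: v0=C3 v1=D4 (M2)
bar 3: v0=D3 v1=A3 (P5)
bar 4: v0=D3 v1=D4 (P8)
bar 5: v0=E3 v1=E4 (P8)
  R4 @ bar1.0: D3/C4 m7 untreated
  R4 @ bar2.0: C3/D4 M2 untreated
  R8 @ bar4.0: penult P8 not 3rd/6th
  R2 @ bar5.0: D3/B3 M6 -> E3/E4 P8 similar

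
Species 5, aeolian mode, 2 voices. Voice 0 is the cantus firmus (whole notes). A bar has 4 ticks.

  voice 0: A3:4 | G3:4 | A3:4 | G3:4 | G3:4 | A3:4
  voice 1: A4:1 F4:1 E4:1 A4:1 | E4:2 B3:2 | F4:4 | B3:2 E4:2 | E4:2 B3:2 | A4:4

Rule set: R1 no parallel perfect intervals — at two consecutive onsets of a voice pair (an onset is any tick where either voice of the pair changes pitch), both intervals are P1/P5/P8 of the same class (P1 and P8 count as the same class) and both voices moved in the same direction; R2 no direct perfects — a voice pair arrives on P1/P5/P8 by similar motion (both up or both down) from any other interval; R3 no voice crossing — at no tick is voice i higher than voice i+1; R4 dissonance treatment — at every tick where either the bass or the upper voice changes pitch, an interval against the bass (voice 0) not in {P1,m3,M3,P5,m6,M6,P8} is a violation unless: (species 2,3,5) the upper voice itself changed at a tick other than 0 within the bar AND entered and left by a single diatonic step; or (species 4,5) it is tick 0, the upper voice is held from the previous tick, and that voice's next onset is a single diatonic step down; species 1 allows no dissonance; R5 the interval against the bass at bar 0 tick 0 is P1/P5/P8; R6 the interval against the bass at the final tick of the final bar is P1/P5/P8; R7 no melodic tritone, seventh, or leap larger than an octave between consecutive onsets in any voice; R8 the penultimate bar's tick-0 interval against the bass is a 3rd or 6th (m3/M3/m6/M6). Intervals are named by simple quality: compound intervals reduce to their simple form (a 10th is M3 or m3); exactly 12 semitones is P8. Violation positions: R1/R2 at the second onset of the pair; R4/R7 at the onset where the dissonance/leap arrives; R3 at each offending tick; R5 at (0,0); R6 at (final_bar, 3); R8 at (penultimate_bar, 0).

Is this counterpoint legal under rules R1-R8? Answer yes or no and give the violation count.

bar 0: v0=A3 v1=A4 (P8)
bar 1: v0=G3 v1=E4 (M6)
bar 2: v0=A3 v1=F4 (m6)
bar 3: v0=G3 v1=B3 (M3)
bar 4: v0=G3 v1=E4 (M6)
bar 5: v0=A3 v1=A4 (P8)
  R7 @ bar2.0: B3->F4 leap 6st
  R7 @ bar3.0: F4->B3 leap 6st
  R2 @ bar5.0: G3/B3 M3 -> A3/A4 P8 similar
  R7 @ bar5.0: B3->A4 leap 10st

No (4 violations)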